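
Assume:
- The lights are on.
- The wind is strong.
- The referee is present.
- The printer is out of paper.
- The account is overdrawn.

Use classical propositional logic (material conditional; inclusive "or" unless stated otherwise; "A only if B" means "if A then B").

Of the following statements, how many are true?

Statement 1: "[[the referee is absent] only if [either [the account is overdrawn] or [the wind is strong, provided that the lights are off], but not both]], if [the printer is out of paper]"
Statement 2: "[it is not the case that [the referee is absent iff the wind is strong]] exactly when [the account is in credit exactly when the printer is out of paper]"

Let S = "the printer has paper" (F), R = "the referee is present" (T), U = "the account is overdrawn" (T), P = "the lights are on" (T), Q = "the wind is strong" (T).

Statement 1: In symbols: ¬S → (¬R → (U ⊕ (¬P → Q)))

¬S = ¬F = T
¬R = ¬T = F
¬P = ¬T = F
¬P → Q = F → T = T
U ⊕ (¬P → Q) = T ⊕ T = F
¬R → (U ⊕ (¬P → Q)) = F → F = T
¬S → (¬R → (U ⊕ (¬P → Q))) = T → T = T
So Statement 1 is true.

Statement 2: In symbols: ¬(¬R ↔ Q) ↔ (¬U ↔ ¬S)

¬R = ¬T = F
¬R ↔ Q = F ↔ T = F
¬(¬R ↔ Q) = ¬F = T
¬U = ¬T = F
¬S = ¬F = T
¬U ↔ ¬S = F ↔ T = F
¬(¬R ↔ Q) ↔ (¬U ↔ ¬S) = T ↔ F = F
Thus Statement 2 is false.

1 of the 2 statements is true (Statement 1).

1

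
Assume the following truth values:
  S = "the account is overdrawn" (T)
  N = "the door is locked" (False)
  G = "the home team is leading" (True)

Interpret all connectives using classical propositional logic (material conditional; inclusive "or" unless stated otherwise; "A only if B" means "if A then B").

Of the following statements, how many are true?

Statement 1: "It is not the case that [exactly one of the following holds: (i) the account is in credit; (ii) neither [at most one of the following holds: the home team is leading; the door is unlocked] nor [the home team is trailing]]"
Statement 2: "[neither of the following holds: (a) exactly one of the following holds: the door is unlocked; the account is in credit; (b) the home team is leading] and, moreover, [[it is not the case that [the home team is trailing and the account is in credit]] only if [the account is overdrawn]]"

0

Statement 1: Parsed as ~(~S xor ((G nand ~N) nor ~G))

~S = ~T = F
~N = ~F = T
G nand ~N = T nand T = F
~G = ~T = F
(G nand ~N) nor ~G = F nor F = T
~S xor ((G nand ~N) nor ~G) = F xor T = T
~(~S xor ((G nand ~N) nor ~G)) = ~T = F
Hence Statement 1 is false.

Statement 2: Parsed as ((~N xor ~S) nor G) & (~(~G & ~S) -> S)

~N = ~F = T
~S = ~T = F
~N xor ~S = T xor F = T
(~N xor ~S) nor G = T nor T = F
~G = ~T = F
~S = ~T = F
~G & ~S = F & F = F
~(~G & ~S) = ~F = T
~(~G & ~S) -> S = T -> T = T
((~N xor ~S) nor G) & (~(~G & ~S) -> S) = F & T = F
So Statement 2 is false.

0 of the 2 statements are true (none).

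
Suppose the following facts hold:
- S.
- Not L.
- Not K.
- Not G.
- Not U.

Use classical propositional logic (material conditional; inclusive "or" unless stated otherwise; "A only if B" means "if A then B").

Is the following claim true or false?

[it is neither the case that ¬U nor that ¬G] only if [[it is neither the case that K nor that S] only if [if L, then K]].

The statement is true.

In symbols: (~U nor ~G) -> ((K nor S) -> (L -> K))

~U = ~F = T
~G = ~F = T
~U nor ~G = T nor T = F
K nor S = F nor T = F
L -> K = F -> F = T
(K nor S) -> (L -> K) = F -> T = T
(~U nor ~G) -> ((K nor S) -> (L -> K)) = F -> T = T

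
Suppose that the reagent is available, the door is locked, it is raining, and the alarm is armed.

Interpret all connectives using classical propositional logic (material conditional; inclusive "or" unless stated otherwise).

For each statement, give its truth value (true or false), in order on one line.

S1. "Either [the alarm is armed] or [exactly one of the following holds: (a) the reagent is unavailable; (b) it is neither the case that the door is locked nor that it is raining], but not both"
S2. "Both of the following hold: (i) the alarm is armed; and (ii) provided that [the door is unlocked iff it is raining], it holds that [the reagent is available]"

Let W = "the alarm is armed" (T), D = "the reagent is available" (T), G = "the door is locked" (T), N = "it is raining" (T).

S1: Parsed as W ⊕ (¬D ⊕ (G ↓ N))

¬D = ¬T = F
G ↓ N = T ↓ T = F
¬D ⊕ (G ↓ N) = F ⊕ F = F
W ⊕ (¬D ⊕ (G ↓ N)) = T ⊕ F = T
So S1 is true.

S2: Parsed as W ∧ ((¬G ↔ N) → D)

¬G = ¬T = F
¬G ↔ N = F ↔ T = F
(¬G ↔ N) → D = F → T = T
W ∧ ((¬G ↔ N) → D) = T ∧ T = T
Thus S2 is true.

S1 T / S2 T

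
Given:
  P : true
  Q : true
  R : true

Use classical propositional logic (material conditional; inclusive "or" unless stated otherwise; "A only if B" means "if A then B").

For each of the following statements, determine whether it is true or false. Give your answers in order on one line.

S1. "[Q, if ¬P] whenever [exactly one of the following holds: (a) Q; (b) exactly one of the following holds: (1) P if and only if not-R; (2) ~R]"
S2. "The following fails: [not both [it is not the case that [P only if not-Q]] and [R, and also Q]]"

S1 T; S2 T

S1: This is (Q ⊕ ((P ↔ ¬R) ⊕ ¬R)) → (¬P → Q).

¬R = ¬T = F
P ↔ ¬R = T ↔ F = F
¬R = ¬T = F
(P ↔ ¬R) ⊕ ¬R = F ⊕ F = F
Q ⊕ ((P ↔ ¬R) ⊕ ¬R) = T ⊕ F = T
¬P = ¬T = F
¬P → Q = F → T = T
(Q ⊕ ((P ↔ ¬R) ⊕ ¬R)) → (¬P → Q) = T → T = T
Hence S1 is true.

S2: Formalization: ¬(¬(P → ¬Q) ↑ (R ∧ Q))

¬Q = ¬T = F
P → ¬Q = T → F = F
¬(P → ¬Q) = ¬F = T
R ∧ Q = T ∧ T = T
¬(P → ¬Q) ↑ (R ∧ Q) = T ↑ T = F
¬(¬(P → ¬Q) ↑ (R ∧ Q)) = ¬F = T
Thus S2 is true.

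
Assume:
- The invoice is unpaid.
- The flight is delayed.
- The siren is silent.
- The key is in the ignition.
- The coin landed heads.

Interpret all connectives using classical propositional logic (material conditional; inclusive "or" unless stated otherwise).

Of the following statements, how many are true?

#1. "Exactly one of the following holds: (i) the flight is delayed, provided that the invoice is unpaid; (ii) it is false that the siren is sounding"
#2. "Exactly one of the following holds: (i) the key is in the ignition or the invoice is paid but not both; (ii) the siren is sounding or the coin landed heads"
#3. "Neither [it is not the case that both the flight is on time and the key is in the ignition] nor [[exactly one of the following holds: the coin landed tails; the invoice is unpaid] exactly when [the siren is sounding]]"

0

Let P = "the invoice is paid" (F), Q = "the flight is delayed" (T), R = "the siren is sounding" (F), S = "the key is in the ignition" (T), U = "the coin landed heads" (T).

#1: Formalization: (~P -> Q) xor ~R

~P = ~F = T
~P -> Q = T -> T = T
~R = ~F = T
(~P -> Q) xor ~R = T xor T = F
Thus #1 is false.

#2: This is (S xor P) xor (R | U).

S xor P = T xor F = T
R | U = F | T = T
(S xor P) xor (R | U) = T xor T = F
Thus #2 is false.

#3: In symbols: (~Q nand S) nor ((~U xor ~P) <-> R)

~Q = ~T = F
~Q nand S = F nand T = T
~U = ~T = F
~P = ~F = T
~U xor ~P = F xor T = T
(~U xor ~P) <-> R = T <-> F = F
(~Q nand S) nor ((~U xor ~P) <-> R) = T nor F = F
Hence #3 is false.

Count: 0.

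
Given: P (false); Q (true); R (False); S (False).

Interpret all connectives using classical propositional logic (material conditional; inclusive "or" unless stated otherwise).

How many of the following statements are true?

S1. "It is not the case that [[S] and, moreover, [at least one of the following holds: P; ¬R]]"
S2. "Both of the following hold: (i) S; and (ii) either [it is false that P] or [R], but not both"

1

S1: This is ~(S & (P | ~R)).

~R = ~F = T
P | ~R = F | T = T
S & (P | ~R) = F & T = F
~(S & (P | ~R)) = ~F = T
So S1 is true.

S2: This is S & (~P xor R).

~P = ~F = T
~P xor R = T xor F = T
S & (~P xor R) = F & T = F
Hence S2 is false.

Count: 1.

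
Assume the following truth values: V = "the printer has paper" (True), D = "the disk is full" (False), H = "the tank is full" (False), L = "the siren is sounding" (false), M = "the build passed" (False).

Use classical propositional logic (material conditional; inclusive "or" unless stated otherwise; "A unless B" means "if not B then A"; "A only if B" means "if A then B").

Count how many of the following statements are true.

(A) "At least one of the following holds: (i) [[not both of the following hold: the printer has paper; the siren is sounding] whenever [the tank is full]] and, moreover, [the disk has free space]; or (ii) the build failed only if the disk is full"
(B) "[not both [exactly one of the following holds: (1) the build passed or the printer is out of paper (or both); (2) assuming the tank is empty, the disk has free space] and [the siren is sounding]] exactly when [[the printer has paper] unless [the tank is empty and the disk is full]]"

2

(A): This is ((H -> (V nand L)) and not D) or (not M -> D).

V nand L = True nand False = True
H -> (V nand L) = False -> True = True
not D = not False = True
(H -> (V nand L)) and not D = True and True = True
not M = not False = True
not M -> D = True -> False = False
((H -> (V nand L)) and not D) or (not M -> D) = True or False = True
Thus (A) is true.

(B): In symbols: (((M or not V) xor (not H -> not D)) nand L) iff (V or (not H and D))

not V = not True = False
M or not V = False or False = False
not H = not False = True
not D = not False = True
not H -> not D = True -> True = True
(M or not V) xor (not H -> not D) = False xor True = True
((M or not V) xor (not H -> not D)) nand L = True nand False = True
not H = not False = True
not H and D = True and False = False
V or (not H and D) = True or False = True
(((M or not V) xor (not H -> not D)) nand L) iff (V or (not H and D)) = True iff True = True
Thus (B) is true.

2 of the 2 statements are true.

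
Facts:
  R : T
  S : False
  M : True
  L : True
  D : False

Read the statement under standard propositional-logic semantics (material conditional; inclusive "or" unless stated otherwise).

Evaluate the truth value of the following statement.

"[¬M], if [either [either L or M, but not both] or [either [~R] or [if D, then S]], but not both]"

Values: L=T, M=T, R=T, D=F, S=F.
This is ((L ⊕ M) ⊕ (¬R ∨ (D → S))) → ¬M.

L ⊕ M = T ⊕ T = F
¬R = ¬T = F
D → S = F → F = T
¬R ∨ (D → S) = F ∨ T = T
(L ⊕ M) ⊕ (¬R ∨ (D → S)) = F ⊕ T = T
¬M = ¬T = F
((L ⊕ M) ⊕ (¬R ∨ (D → S))) → ¬M = T → F = F

false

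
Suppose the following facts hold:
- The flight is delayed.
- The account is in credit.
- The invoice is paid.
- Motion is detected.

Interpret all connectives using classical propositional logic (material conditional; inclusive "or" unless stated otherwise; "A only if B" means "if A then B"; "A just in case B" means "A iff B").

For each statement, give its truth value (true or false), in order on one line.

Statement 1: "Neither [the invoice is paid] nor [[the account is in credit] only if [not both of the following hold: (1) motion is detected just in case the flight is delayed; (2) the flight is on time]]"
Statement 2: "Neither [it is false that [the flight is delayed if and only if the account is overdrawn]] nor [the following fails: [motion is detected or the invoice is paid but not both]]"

Let N = "the invoice is paid" (T), V = "the account is overdrawn" (F), W = "motion is detected" (T), L = "the flight is delayed" (T).

Statement 1: This is N ↓ (¬V → ((W ↔ L) ↑ ¬L)).

¬V = ¬F = T
W ↔ L = T ↔ T = T
¬L = ¬T = F
(W ↔ L) ↑ ¬L = T ↑ F = T
¬V → ((W ↔ L) ↑ ¬L) = T → T = T
N ↓ (¬V → ((W ↔ L) ↑ ¬L)) = T ↓ T = F
Thus Statement 1 is false.

Statement 2: This is ¬(L ↔ V) ↓ ¬(W ⊕ N).

L ↔ V = T ↔ F = F
¬(L ↔ V) = ¬F = T
W ⊕ N = T ⊕ T = F
¬(W ⊕ N) = ¬F = T
¬(L ↔ V) ↓ ¬(W ⊕ N) = T ↓ T = F
So Statement 2 is false.

Statement 1 F, Statement 2 F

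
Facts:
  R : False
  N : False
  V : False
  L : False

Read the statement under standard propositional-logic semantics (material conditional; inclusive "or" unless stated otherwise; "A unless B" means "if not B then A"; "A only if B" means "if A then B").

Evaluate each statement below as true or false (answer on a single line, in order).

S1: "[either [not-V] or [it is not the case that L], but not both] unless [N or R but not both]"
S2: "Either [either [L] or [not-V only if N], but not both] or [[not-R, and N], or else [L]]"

S1 F, S2 F

S1: In symbols: (not V xor not L) or (N xor R)

not V = not False = True
not L = not False = True
not V xor not L = True xor True = False
N xor R = False xor False = False
(not V xor not L) or (N xor R) = False or False = False
Hence S1 is false.

S2: Parsed as (L xor (not V -> N)) or ((not R and N) or L)

not V = not False = True
not V -> N = True -> False = False
L xor (not V -> N) = False xor False = False
not R = not False = True
not R and N = True and False = False
(not R and N) or L = False or False = False
(L xor (not V -> N)) or ((not R and N) or L) = False or False = False
Thus S2 is false.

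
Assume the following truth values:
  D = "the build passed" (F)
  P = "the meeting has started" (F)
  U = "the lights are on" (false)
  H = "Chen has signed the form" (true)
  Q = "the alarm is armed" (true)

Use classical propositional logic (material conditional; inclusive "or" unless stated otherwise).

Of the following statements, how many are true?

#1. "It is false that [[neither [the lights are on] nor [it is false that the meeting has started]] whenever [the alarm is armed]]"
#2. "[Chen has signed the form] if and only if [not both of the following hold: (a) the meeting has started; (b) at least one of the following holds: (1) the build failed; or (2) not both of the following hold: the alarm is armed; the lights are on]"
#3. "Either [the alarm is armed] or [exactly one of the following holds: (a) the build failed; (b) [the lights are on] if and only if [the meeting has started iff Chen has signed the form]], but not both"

3

#1: In symbols: ¬(Q → (U ↓ ¬P))

¬P = ¬F = T
U ↓ ¬P = F ↓ T = F
Q → (U ↓ ¬P) = T → F = F
¬(Q → (U ↓ ¬P)) = ¬F = T
So #1 is true.

#2: Parsed as H ↔ (P ↑ (¬D ∨ (Q ↑ U)))

¬D = ¬F = T
Q ↑ U = T ↑ F = T
¬D ∨ (Q ↑ U) = T ∨ T = T
P ↑ (¬D ∨ (Q ↑ U)) = F ↑ T = T
H ↔ (P ↑ (¬D ∨ (Q ↑ U))) = T ↔ T = T
So #2 is true.

#3: This is Q ⊕ (¬D ⊕ (U ↔ (P ↔ H))).

¬D = ¬F = T
P ↔ H = F ↔ T = F
U ↔ (P ↔ H) = F ↔ F = T
¬D ⊕ (U ↔ (P ↔ H)) = T ⊕ T = F
Q ⊕ (¬D ⊕ (U ↔ (P ↔ H))) = T ⊕ F = T
Hence #3 is true.

True statements: 3.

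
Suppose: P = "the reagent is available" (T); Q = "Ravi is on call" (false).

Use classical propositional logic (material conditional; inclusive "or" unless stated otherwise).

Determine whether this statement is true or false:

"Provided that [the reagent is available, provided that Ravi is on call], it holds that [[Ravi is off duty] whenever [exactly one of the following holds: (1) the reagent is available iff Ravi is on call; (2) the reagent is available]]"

The statement is true.

Values: Q=F, P=T.
This is (Q -> P) -> (((P <-> Q) xor P) -> ~Q).

Q -> P = F -> T = T
P <-> Q = T <-> F = F
(P <-> Q) xor P = F xor T = T
~Q = ~F = T
((P <-> Q) xor P) -> ~Q = T -> T = T
(Q -> P) -> (((P <-> Q) xor P) -> ~Q) = T -> T = T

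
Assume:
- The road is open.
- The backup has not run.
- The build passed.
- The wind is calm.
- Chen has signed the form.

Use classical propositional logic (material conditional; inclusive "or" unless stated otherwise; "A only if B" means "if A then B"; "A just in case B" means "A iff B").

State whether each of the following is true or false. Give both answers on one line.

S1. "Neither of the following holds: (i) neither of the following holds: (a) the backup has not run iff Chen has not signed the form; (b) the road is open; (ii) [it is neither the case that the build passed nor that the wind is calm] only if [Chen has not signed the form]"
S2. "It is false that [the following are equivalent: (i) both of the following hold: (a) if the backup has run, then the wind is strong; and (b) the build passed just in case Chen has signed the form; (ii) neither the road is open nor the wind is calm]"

S1 False, S2 True

Let Q = "the backup has run" (F), U = "Chen has signed the form" (T), P = "the road is closed" (F), R = "the build passed" (T), S = "the wind is strong" (F).

S1: Parsed as ((~Q <-> ~U) nor ~P) nor ((R nor ~S) -> ~U)

~Q = ~F = T
~U = ~T = F
~Q <-> ~U = T <-> F = F
~P = ~F = T
(~Q <-> ~U) nor ~P = F nor T = F
~S = ~F = T
R nor ~S = T nor T = F
~U = ~T = F
(R nor ~S) -> ~U = F -> F = T
((~Q <-> ~U) nor ~P) nor ((R nor ~S) -> ~U) = F nor T = F
Thus S1 is false.

S2: Parsed as ~(((Q -> S) & (R <-> U)) <-> (~P nor ~S))

Q -> S = F -> F = T
R <-> U = T <-> T = T
(Q -> S) & (R <-> U) = T & T = T
~P = ~F = T
~S = ~F = T
~P nor ~S = T nor T = F
((Q -> S) & (R <-> U)) <-> (~P nor ~S) = T <-> F = F
~(((Q -> S) & (R <-> U)) <-> (~P nor ~S)) = ~F = T
So S2 is true.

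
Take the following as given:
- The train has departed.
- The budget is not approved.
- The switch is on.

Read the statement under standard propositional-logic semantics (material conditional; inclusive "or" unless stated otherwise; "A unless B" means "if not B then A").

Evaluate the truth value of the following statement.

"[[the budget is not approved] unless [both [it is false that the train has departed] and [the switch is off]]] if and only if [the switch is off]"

Let Q = "the budget is approved" (F), P = "the train has departed" (T), R = "the switch is on" (T).
This is (~Q | (~P & ~R)) <-> ~R.

~Q = ~F = T
~P = ~T = F
~R = ~T = F
~P & ~R = F & F = F
~Q | (~P & ~R) = T | F = T
~R = ~T = F
(~Q | (~P & ~R)) <-> ~R = T <-> F = F

The statement is false.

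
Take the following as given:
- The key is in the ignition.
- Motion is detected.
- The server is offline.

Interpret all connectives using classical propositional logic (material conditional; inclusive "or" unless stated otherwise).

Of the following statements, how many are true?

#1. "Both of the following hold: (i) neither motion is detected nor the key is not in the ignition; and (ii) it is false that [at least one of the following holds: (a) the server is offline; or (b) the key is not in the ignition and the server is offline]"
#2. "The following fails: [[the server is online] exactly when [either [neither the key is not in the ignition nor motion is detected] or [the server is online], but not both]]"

0

Let D = "motion is detected" (T), P = "the key is in the ignition" (T), R = "the server is online" (F).

#1: Parsed as (D ↓ ¬P) ∧ ¬(¬R ∨ (¬P ∧ ¬R))

¬P = ¬T = F
D ↓ ¬P = T ↓ F = F
¬R = ¬F = T
¬P = ¬T = F
¬R = ¬F = T
¬P ∧ ¬R = F ∧ T = F
¬R ∨ (¬P ∧ ¬R) = T ∨ F = T
¬(¬R ∨ (¬P ∧ ¬R)) = ¬T = F
(D ↓ ¬P) ∧ ¬(¬R ∨ (¬P ∧ ¬R)) = F ∧ F = F
So #1 is false.

#2: This is ¬(R ↔ ((¬P ↓ D) ⊕ R)).

¬P = ¬T = F
¬P ↓ D = F ↓ T = F
(¬P ↓ D) ⊕ R = F ⊕ F = F
R ↔ ((¬P ↓ D) ⊕ R) = F ↔ F = T
¬(R ↔ ((¬P ↓ D) ⊕ R)) = ¬T = F
So #2 is false.

0 of the 2 statements are true (none).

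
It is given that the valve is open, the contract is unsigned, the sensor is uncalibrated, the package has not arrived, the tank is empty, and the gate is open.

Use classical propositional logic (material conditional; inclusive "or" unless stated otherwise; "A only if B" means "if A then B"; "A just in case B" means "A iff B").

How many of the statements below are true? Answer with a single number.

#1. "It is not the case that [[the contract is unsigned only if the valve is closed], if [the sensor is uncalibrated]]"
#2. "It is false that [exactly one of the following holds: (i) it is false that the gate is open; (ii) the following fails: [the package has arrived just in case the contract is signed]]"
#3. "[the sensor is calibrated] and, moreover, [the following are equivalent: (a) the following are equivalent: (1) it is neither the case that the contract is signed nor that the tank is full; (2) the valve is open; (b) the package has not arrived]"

Let R = "the sensor is calibrated" (F), Q = "the contract is signed" (F), P = "the valve is open" (T), V = "the gate is open" (T), S = "the package has arrived" (F), U = "the tank is full" (F).

#1: Parsed as ¬(¬R → (¬Q → ¬P))

¬R = ¬F = T
¬Q = ¬F = T
¬P = ¬T = F
¬Q → ¬P = T → F = F
¬R → (¬Q → ¬P) = T → F = F
¬(¬R → (¬Q → ¬P)) = ¬F = T
Hence #1 is true.

#2: In symbols: ¬(¬V ⊕ ¬(S ↔ Q))

¬V = ¬T = F
S ↔ Q = F ↔ F = T
¬(S ↔ Q) = ¬T = F
¬V ⊕ ¬(S ↔ Q) = F ⊕ F = F
¬(¬V ⊕ ¬(S ↔ Q)) = ¬F = T
So #2 is true.

#3: In symbols: R ∧ (((Q ↓ U) ↔ P) ↔ ¬S)

Q ↓ U = F ↓ F = T
(Q ↓ U) ↔ P = T ↔ T = T
¬S = ¬F = T
((Q ↓ U) ↔ P) ↔ ¬S = T ↔ T = T
R ∧ (((Q ↓ U) ↔ P) ↔ ¬S) = F ∧ T = F
Hence #3 is false.

Count: 2.

2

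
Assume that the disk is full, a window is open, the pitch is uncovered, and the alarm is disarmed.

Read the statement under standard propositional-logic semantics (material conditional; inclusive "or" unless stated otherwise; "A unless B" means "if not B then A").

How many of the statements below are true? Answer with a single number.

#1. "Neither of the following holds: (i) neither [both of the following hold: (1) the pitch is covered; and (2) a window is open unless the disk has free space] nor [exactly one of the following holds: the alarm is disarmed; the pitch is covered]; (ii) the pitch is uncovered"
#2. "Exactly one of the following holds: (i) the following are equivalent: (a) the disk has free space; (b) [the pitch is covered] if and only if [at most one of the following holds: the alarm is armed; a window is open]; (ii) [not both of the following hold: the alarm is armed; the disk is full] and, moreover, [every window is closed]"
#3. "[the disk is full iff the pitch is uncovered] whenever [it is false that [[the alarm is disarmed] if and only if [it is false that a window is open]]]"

2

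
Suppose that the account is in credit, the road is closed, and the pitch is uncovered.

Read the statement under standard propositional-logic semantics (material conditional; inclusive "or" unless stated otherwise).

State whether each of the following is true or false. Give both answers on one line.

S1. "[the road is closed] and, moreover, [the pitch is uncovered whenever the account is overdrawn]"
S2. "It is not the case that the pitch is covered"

S1 true / S2 true

Let Q = "the road is closed" (T), P = "the account is overdrawn" (F), R = "the pitch is covered" (F).

S1: Formalization: Q ∧ (P → ¬R)

¬R = ¬F = T
P → ¬R = F → T = T
Q ∧ (P → ¬R) = T ∧ T = T
Hence S1 is true.

S2: Parsed as ¬R

¬R = ¬F = T
So S2 is true.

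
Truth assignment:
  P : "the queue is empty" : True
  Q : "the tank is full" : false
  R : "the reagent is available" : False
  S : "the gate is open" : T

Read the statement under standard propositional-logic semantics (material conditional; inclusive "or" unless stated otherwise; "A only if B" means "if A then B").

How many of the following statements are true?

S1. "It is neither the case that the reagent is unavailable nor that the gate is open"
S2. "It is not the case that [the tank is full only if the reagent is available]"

0

S1: Parsed as ¬R ↓ S

¬R = ¬F = T
¬R ↓ S = T ↓ T = F
So S1 is false.

S2: This is ¬(Q → R).

Q → R = F → F = T
¬(Q → R) = ¬T = F
Hence S2 is false.

0 of the 2 statements are true (none).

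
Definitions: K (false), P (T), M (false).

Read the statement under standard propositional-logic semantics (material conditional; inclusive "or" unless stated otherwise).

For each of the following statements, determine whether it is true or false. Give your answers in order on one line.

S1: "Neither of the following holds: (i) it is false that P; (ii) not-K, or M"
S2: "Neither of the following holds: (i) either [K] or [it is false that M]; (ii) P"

S1: Parsed as ¬P ↓ (¬K ∨ M)

¬P = ¬T = F
¬K = ¬F = T
¬K ∨ M = T ∨ F = T
¬P ↓ (¬K ∨ M) = F ↓ T = F
Hence S1 is false.

S2: Formalization: (K ∨ ¬M) ↓ P

¬M = ¬F = T
K ∨ ¬M = F ∨ T = T
(K ∨ ¬M) ↓ P = T ↓ T = F
Thus S2 is false.

S1 F, S2 F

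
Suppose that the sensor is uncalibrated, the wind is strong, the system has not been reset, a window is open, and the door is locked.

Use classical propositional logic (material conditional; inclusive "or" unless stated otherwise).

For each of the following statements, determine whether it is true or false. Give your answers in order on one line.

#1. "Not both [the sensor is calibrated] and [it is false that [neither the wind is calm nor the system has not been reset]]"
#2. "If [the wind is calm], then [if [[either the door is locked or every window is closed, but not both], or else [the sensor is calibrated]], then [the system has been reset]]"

#1 True / #2 True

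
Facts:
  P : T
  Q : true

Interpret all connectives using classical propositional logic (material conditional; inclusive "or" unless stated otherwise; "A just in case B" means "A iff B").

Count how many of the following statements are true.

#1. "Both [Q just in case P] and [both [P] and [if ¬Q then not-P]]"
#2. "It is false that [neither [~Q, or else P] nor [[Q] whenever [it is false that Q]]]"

#1: Formalization: (Q <-> P) & (P & (~Q -> ~P))

Q <-> P = T <-> T = T
~Q = ~T = F
~P = ~T = F
~Q -> ~P = F -> F = T
P & (~Q -> ~P) = T & T = T
(Q <-> P) & (P & (~Q -> ~P)) = T & T = T
So #1 is true.

#2: Formalization: ~((~Q | P) nor (~Q -> Q))

~Q = ~T = F
~Q | P = F | T = T
~Q = ~T = F
~Q -> Q = F -> T = T
(~Q | P) nor (~Q -> Q) = T nor T = F
~((~Q | P) nor (~Q -> Q)) = ~F = T
So #2 is true.

Count: 2.

2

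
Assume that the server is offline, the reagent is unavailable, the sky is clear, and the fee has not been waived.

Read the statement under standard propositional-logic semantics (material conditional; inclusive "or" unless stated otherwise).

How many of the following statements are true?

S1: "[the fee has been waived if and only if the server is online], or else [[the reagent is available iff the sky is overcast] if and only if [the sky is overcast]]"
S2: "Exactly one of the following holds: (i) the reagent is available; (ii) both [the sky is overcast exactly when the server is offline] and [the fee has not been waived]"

1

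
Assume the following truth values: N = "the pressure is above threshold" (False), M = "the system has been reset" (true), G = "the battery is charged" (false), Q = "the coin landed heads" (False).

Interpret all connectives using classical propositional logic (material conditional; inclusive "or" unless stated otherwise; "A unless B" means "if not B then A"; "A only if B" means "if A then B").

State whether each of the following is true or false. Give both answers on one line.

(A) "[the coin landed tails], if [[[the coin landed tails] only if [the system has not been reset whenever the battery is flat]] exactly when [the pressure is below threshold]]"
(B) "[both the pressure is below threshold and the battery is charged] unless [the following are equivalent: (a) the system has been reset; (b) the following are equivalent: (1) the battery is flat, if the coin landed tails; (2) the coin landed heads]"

(A): This is ((¬Q → (¬G → ¬M)) ↔ ¬N) → ¬Q.

¬Q = ¬F = T
¬G = ¬F = T
¬M = ¬T = F
¬G → ¬M = T → F = F
¬Q → (¬G → ¬M) = T → F = F
¬N = ¬F = T
(¬Q → (¬G → ¬M)) ↔ ¬N = F ↔ T = F
¬Q = ¬F = T
((¬Q → (¬G → ¬M)) ↔ ¬N) → ¬Q = F → T = T
So (A) is true.

(B): In symbols: (¬N ∧ G) ∨ (M ↔ ((¬Q → ¬G) ↔ Q))

¬N = ¬F = T
¬N ∧ G = T ∧ F = F
¬Q = ¬F = T
¬G = ¬F = T
¬Q → ¬G = T → T = T
(¬Q → ¬G) ↔ Q = T ↔ F = F
M ↔ ((¬Q → ¬G) ↔ Q) = T ↔ F = F
(¬N ∧ G) ∨ (M ↔ ((¬Q → ¬G) ↔ Q)) = F ∨ F = F
Hence (B) is false.

(A) T / (B) F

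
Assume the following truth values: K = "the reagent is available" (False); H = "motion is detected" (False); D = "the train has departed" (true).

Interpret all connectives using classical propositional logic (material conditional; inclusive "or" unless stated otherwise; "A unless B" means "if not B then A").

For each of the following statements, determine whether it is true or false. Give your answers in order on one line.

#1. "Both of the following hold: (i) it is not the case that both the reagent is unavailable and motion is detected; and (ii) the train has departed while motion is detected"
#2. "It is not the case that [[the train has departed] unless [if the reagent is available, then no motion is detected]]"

#1 false, #2 false

#1: This is (not K nand H) and (D and H).

not K = not False = True
not K nand H = True nand False = True
D and H = True and False = False
(not K nand H) and (D and H) = True and False = False
Hence #1 is false.

#2: In symbols: not (D or (K -> not H))

not H = not False = True
K -> not H = False -> True = True
D or (K -> not H) = True or True = True
not (D or (K -> not H)) = not True = False
Hence #2 is false.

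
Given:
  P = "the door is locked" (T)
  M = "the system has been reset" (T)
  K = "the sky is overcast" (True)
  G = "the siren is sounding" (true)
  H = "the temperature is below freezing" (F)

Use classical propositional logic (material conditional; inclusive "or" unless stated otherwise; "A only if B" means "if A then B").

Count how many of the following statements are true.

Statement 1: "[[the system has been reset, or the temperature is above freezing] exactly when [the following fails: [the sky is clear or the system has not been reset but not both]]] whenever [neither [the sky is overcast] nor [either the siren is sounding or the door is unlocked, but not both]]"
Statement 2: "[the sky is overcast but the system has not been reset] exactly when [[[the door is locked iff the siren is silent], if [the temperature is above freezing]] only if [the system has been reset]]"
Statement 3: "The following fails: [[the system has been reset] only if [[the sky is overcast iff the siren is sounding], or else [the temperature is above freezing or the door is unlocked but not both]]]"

1

Statement 1: Formalization: (K nor (G xor ~P)) -> ((M | ~H) <-> ~(~K xor ~M))

~P = ~T = F
G xor ~P = T xor F = T
K nor (G xor ~P) = T nor T = F
~H = ~F = T
M | ~H = T | T = T
~K = ~T = F
~M = ~T = F
~K xor ~M = F xor F = F
~(~K xor ~M) = ~F = T
(M | ~H) <-> ~(~K xor ~M) = T <-> T = T
(K nor (G xor ~P)) -> ((M | ~H) <-> ~(~K xor ~M)) = F -> T = T
Thus Statement 1 is true.

Statement 2: This is (K & ~M) <-> ((~H -> (P <-> ~G)) -> M).

~M = ~T = F
K & ~M = T & F = F
~H = ~F = T
~G = ~T = F
P <-> ~G = T <-> F = F
~H -> (P <-> ~G) = T -> F = F
(~H -> (P <-> ~G)) -> M = F -> T = T
(K & ~M) <-> ((~H -> (P <-> ~G)) -> M) = F <-> T = F
So Statement 2 is false.

Statement 3: This is ~(M -> ((K <-> G) | (~H xor ~P))).

K <-> G = T <-> T = T
~H = ~F = T
~P = ~T = F
~H xor ~P = T xor F = T
(K <-> G) | (~H xor ~P) = T | T = T
M -> ((K <-> G) | (~H xor ~P)) = T -> T = T
~(M -> ((K <-> G) | (~H xor ~P))) = ~T = F
Thus Statement 3 is false.

Count: 1.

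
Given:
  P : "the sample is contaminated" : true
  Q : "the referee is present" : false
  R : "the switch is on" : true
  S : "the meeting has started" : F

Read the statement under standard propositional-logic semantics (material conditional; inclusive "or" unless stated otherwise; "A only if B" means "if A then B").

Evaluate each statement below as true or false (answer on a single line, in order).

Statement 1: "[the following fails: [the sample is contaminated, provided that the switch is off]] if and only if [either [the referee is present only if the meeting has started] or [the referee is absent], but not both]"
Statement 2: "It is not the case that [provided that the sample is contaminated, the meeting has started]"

Statement 1 true; Statement 2 true

Statement 1: Formalization: ~(~R -> P) <-> ((Q -> S) xor ~Q)

~R = ~T = F
~R -> P = F -> T = T
~(~R -> P) = ~T = F
Q -> S = F -> F = T
~Q = ~F = T
(Q -> S) xor ~Q = T xor T = F
~(~R -> P) <-> ((Q -> S) xor ~Q) = F <-> F = T
Thus Statement 1 is true.

Statement 2: This is ~(P -> S).

P -> S = T -> F = F
~(P -> S) = ~F = T
So Statement 2 is true.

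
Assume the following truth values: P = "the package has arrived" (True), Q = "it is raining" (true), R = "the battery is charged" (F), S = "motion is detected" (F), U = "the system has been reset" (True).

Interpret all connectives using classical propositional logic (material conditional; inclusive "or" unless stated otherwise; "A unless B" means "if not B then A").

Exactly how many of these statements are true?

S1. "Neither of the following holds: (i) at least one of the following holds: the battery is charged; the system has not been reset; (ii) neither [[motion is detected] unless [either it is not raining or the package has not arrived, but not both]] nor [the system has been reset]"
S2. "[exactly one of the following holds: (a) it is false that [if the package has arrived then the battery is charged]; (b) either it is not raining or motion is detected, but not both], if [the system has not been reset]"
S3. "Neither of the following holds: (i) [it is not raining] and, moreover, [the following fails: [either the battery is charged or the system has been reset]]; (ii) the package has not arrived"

3

S1: This is (R ∨ ¬U) ↓ ((S ∨ (¬Q ⊕ ¬P)) ↓ U).

¬U = ¬T = F
R ∨ ¬U = F ∨ F = F
¬Q = ¬T = F
¬P = ¬T = F
¬Q ⊕ ¬P = F ⊕ F = F
S ∨ (¬Q ⊕ ¬P) = F ∨ F = F
(S ∨ (¬Q ⊕ ¬P)) ↓ U = F ↓ T = F
(R ∨ ¬U) ↓ ((S ∨ (¬Q ⊕ ¬P)) ↓ U) = F ↓ F = T
So S1 is true.

S2: Parsed as ¬U → (¬(P → R) ⊕ (¬Q ⊕ S))

¬U = ¬T = F
P → R = T → F = F
¬(P → R) = ¬F = T
¬Q = ¬T = F
¬Q ⊕ S = F ⊕ F = F
¬(P → R) ⊕ (¬Q ⊕ S) = T ⊕ F = T
¬U → (¬(P → R) ⊕ (¬Q ⊕ S)) = F → T = T
So S2 is true.

S3: In symbols: (¬Q ∧ ¬(R ∨ U)) ↓ ¬P

¬Q = ¬T = F
R ∨ U = F ∨ T = T
¬(R ∨ U) = ¬T = F
¬Q ∧ ¬(R ∨ U) = F ∧ F = F
¬P = ¬T = F
(¬Q ∧ ¬(R ∨ U)) ↓ ¬P = F ↓ F = T
Hence S3 is true.

True statements: 3 (S1, S2, S3).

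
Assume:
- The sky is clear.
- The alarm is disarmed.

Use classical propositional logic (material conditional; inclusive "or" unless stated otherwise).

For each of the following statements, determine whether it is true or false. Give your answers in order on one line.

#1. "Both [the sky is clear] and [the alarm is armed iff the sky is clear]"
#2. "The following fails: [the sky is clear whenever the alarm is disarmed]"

#1 false / #2 false

Let P = "the sky is overcast" (F), Q = "the alarm is armed" (F).

#1: In symbols: ~P & (Q <-> ~P)

~P = ~F = T
~P = ~F = T
Q <-> ~P = F <-> T = F
~P & (Q <-> ~P) = T & F = F
Thus #1 is false.

#2: In symbols: ~(~Q -> ~P)

~Q = ~F = T
~P = ~F = T
~Q -> ~P = T -> T = T
~(~Q -> ~P) = ~T = F
Thus #2 is false.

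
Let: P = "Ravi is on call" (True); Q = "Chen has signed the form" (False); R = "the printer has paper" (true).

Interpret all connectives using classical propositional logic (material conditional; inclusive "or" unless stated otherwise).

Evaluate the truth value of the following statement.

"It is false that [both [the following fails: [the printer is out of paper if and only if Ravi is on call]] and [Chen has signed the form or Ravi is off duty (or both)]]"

Values: R=T, P=T, Q=F.
In symbols: ¬(¬(¬R ↔ P) ∧ (Q ∨ ¬P))

¬R = ¬T = F
¬R ↔ P = F ↔ T = F
¬(¬R ↔ P) = ¬F = T
¬P = ¬T = F
Q ∨ ¬P = F ∨ F = F
¬(¬R ↔ P) ∧ (Q ∨ ¬P) = T ∧ F = F
¬(¬(¬R ↔ P) ∧ (Q ∨ ¬P)) = ¬F = T

True.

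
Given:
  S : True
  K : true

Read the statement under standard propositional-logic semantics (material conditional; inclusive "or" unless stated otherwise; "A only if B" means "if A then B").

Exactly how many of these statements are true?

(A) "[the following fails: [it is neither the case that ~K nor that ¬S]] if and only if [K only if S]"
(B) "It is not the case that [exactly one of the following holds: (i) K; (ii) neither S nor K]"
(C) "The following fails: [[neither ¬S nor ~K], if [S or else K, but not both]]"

0

(A): Parsed as ~(~K nor ~S) <-> (K -> S)

~K = ~T = F
~S = ~T = F
~K nor ~S = F nor F = T
~(~K nor ~S) = ~T = F
K -> S = T -> T = T
~(~K nor ~S) <-> (K -> S) = F <-> T = F
Thus (A) is false.

(B): Parsed as ~(K xor (S nor K))

S nor K = T nor T = F
K xor (S nor K) = T xor F = T
~(K xor (S nor K)) = ~T = F
So (B) is false.

(C): Formalization: ~((S xor K) -> (~S nor ~K))

S xor K = T xor T = F
~S = ~T = F
~K = ~T = F
~S nor ~K = F nor F = T
(S xor K) -> (~S nor ~K) = F -> T = T
~((S xor K) -> (~S nor ~K)) = ~T = F
Hence (C) is false.

0 of the 3 statements are true (none).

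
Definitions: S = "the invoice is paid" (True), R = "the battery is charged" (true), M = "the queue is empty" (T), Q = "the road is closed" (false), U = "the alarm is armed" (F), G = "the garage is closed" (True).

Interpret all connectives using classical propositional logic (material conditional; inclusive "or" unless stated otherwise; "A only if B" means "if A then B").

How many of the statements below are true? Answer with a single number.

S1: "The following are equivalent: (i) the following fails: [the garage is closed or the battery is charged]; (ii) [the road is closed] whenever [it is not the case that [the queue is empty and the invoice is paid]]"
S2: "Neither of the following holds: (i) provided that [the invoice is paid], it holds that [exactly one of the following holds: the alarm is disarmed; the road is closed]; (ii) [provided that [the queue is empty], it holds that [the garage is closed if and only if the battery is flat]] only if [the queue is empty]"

S1: Formalization: ¬(G ∨ R) ↔ (¬(M ∧ S) → Q)

G ∨ R = T ∨ T = T
¬(G ∨ R) = ¬T = F
M ∧ S = T ∧ T = T
¬(M ∧ S) = ¬T = F
¬(M ∧ S) → Q = F → F = T
¬(G ∨ R) ↔ (¬(M ∧ S) → Q) = F ↔ T = F
Hence S1 is false.

S2: In symbols: (S → (¬U ⊕ Q)) ↓ ((M → (G ↔ ¬R)) → M)

¬U = ¬F = T
¬U ⊕ Q = T ⊕ F = T
S → (¬U ⊕ Q) = T → T = T
¬R = ¬T = F
G ↔ ¬R = T ↔ F = F
M → (G ↔ ¬R) = T → F = F
(M → (G ↔ ¬R)) → M = F → T = T
(S → (¬U ⊕ Q)) ↓ ((M → (G ↔ ¬R)) → M) = T ↓ T = F
Hence S2 is false.

Count: 0.

0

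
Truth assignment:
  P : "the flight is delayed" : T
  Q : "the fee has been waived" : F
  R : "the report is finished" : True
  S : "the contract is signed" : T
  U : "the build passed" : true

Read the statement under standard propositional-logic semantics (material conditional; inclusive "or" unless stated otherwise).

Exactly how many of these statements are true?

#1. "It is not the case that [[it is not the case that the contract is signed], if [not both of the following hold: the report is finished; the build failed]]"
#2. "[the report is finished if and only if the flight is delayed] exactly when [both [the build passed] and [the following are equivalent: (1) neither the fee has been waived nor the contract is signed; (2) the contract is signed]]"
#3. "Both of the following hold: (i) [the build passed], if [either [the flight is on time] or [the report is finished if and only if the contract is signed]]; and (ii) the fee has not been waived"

#1: Formalization: ¬((R ↑ ¬U) → ¬S)

¬U = ¬T = F
R ↑ ¬U = T ↑ F = T
¬S = ¬T = F
(R ↑ ¬U) → ¬S = T → F = F
¬((R ↑ ¬U) → ¬S) = ¬F = T
So #1 is true.

#2: Parsed as (R ↔ P) ↔ (U ∧ ((Q ↓ S) ↔ S))

R ↔ P = T ↔ T = T
Q ↓ S = F ↓ T = F
(Q ↓ S) ↔ S = F ↔ T = F
U ∧ ((Q ↓ S) ↔ S) = T ∧ F = F
(R ↔ P) ↔ (U ∧ ((Q ↓ S) ↔ S)) = T ↔ F = F
Hence #2 is false.

#3: In symbols: ((¬P ∨ (R ↔ S)) → U) ∧ ¬Q

¬P = ¬T = F
R ↔ S = T ↔ T = T
¬P ∨ (R ↔ S) = F ∨ T = T
(¬P ∨ (R ↔ S)) → U = T → T = T
¬Q = ¬F = T
((¬P ∨ (R ↔ S)) → U) ∧ ¬Q = T ∧ T = T
Hence #3 is true.

Count: 2.

2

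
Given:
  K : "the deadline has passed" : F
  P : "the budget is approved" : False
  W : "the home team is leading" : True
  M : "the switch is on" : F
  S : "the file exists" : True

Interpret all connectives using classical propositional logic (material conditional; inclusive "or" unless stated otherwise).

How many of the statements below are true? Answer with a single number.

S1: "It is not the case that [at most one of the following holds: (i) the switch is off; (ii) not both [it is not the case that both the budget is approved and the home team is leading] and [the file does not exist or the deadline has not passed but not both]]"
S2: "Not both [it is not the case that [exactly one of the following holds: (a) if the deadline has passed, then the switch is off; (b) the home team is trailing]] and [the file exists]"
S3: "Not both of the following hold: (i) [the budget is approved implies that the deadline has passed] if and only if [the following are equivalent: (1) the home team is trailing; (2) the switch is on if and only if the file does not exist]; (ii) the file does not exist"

2

S1: This is ~(~M nand ((P nand W) nand (~S xor ~K))).

~M = ~F = T
P nand W = F nand T = T
~S = ~T = F
~K = ~F = T
~S xor ~K = F xor T = T
(P nand W) nand (~S xor ~K) = T nand T = F
~M nand ((P nand W) nand (~S xor ~K)) = T nand F = T
~(~M nand ((P nand W) nand (~S xor ~K))) = ~T = F
Hence S1 is false.

S2: This is ~((K -> ~M) xor ~W) nand S.

~M = ~F = T
K -> ~M = F -> T = T
~W = ~T = F
(K -> ~M) xor ~W = T xor F = T
~((K -> ~M) xor ~W) = ~T = F
~((K -> ~M) xor ~W) nand S = F nand T = T
So S2 is true.

S3: This is ((P -> K) <-> (~W <-> (M <-> ~S))) nand ~S.

P -> K = F -> F = T
~W = ~T = F
~S = ~T = F
M <-> ~S = F <-> F = T
~W <-> (M <-> ~S) = F <-> T = F
(P -> K) <-> (~W <-> (M <-> ~S)) = T <-> F = F
~S = ~T = F
((P -> K) <-> (~W <-> (M <-> ~S))) nand ~S = F nand F = T
So S3 is true.

True statements: 2.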